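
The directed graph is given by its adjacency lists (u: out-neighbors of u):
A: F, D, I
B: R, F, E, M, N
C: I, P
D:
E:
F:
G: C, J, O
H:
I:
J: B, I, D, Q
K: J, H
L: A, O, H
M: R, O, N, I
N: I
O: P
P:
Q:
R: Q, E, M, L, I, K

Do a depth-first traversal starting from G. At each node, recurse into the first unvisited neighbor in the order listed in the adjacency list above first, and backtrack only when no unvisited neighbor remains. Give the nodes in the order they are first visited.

Visit G
G → C
C → I
C → P
G → J
J → B
B → R
R → Q
R → E
R → M
M → O
M → N
R → L
L → A
A → F
A → D
L → H
R → K

G, C, I, P, J, B, R, Q, E, M, O, N, L, A, F, D, H, K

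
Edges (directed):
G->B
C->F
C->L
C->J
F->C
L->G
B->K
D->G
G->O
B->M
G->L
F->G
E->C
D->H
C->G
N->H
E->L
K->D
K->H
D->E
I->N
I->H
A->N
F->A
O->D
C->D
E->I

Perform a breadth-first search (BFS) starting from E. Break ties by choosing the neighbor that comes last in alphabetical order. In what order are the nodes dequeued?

E, L, I, C, G, N, H, J, F, D, O, B, A, M, K

Visit E; enqueue L, I, C → queue [L, I, C]
Visit L; enqueue G → queue [I, C, G]
Visit I; enqueue N, H → queue [C, G, N, H]
Visit C; enqueue J, F, D → queue [G, N, H, J, F, D]
Visit G; enqueue O, B → queue [N, H, J, F, D, O, B]
Visit N → queue [H, J, F, D, O, B]
Visit H → queue [J, F, D, O, B]
Visit J → queue [F, D, O, B]
Visit F; enqueue A → queue [D, O, B, A]
Visit D → queue [O, B, A]
Visit O → queue [B, A]
Visit B; enqueue M, K → queue [A, M, K]
Visit A → queue [M, K]
Visit M → queue [K]
Visit K → queue []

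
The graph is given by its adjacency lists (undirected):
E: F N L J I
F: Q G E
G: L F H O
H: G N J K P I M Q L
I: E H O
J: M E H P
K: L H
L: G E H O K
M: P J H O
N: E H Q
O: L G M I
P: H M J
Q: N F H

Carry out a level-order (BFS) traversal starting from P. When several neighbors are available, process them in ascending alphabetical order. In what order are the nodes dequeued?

P, H, J, M, G, I, K, L, N, Q, E, O, F

Visit P; enqueue H, J, M → queue [H, J, M]
Visit H; enqueue G, I, K, L, N, Q → queue [J, M, G, I, K, L, N, Q]
Visit J; enqueue E → queue [M, G, I, K, L, N, Q, E]
Visit M; enqueue O → queue [G, I, K, L, N, Q, E, O]
Visit G; enqueue F → queue [I, K, L, N, Q, E, O, F]
Visit I → queue [K, L, N, Q, E, O, F]
Visit K → queue [L, N, Q, E, O, F]
Visit L → queue [N, Q, E, O, F]
Visit N → queue [Q, E, O, F]
Visit Q → queue [E, O, F]
Visit E → queue [O, F]
Visit O → queue [F]
Visit F → queue []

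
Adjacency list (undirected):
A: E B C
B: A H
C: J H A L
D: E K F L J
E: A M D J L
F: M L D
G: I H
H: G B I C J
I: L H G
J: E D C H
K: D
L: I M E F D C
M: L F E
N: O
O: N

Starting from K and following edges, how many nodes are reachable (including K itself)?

13

BFS from K visits: K, D, E, F, L, J, A, M, I, C, H, B, G
Reachable nodes: 13 of 15 total.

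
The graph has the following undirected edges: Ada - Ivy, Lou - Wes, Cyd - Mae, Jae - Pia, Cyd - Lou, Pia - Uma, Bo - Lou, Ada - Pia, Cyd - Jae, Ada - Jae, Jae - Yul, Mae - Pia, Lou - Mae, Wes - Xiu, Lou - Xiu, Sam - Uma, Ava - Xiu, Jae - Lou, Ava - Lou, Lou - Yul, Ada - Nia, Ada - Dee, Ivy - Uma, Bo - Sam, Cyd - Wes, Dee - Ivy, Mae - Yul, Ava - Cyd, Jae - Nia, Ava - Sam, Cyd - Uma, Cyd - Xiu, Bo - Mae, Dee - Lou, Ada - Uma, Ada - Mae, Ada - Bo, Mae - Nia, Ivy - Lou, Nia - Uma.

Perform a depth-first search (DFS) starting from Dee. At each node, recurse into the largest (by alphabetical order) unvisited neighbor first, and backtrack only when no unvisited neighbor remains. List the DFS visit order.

Dee -> Lou -> Yul -> Mae -> Pia -> Uma -> Sam -> Bo -> Ada -> Nia -> Jae -> Cyd -> Xiu -> Wes -> Ava -> Ivy

Visit Dee
Dee → Lou
Lou → Yul
Yul → Mae
Mae → Pia
Pia → Uma
Uma → Sam
Sam → Bo
Bo → Ada
Ada → Nia
Nia → Jae
Jae → Cyd
Cyd → Xiu
Xiu → Wes
Xiu → Ava
Ada → Ivy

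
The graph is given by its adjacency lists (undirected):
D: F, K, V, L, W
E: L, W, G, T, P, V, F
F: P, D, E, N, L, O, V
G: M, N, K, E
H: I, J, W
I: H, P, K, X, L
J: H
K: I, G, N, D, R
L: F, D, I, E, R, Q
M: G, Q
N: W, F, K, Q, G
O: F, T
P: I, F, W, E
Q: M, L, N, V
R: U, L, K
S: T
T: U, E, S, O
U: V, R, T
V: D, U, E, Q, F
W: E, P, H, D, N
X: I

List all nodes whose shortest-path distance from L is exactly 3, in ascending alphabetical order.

Level 0: L
Level 1: D, E, F, I, Q, R
Level 2: G, H, K, M, N, O, P, T, U, V, W, X
Level 3: J, S

J, S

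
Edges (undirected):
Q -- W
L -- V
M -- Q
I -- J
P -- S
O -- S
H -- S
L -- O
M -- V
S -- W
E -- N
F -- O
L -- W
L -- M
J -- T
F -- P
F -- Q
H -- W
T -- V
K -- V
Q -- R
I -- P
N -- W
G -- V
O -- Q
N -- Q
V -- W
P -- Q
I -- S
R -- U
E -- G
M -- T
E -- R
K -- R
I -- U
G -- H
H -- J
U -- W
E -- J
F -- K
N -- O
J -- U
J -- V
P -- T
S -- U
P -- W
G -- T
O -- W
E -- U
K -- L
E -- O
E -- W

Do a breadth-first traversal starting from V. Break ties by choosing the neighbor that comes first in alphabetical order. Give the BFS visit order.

V, G, J, K, L, M, T, W, E, H, I, U, F, R, O, Q, P, N, S

Visit V; enqueue G, J, K, L, M, T, W → queue [G, J, K, L, M, T, W]
Visit G; enqueue E, H → queue [J, K, L, M, T, W, E, H]
Visit J; enqueue I, U → queue [K, L, M, T, W, E, H, I, U]
Visit K; enqueue F, R → queue [L, M, T, W, E, H, I, U, F, R]
Visit L; enqueue O → queue [M, T, W, E, H, I, U, F, R, O]
Visit M; enqueue Q → queue [T, W, E, H, I, U, F, R, O, Q]
Visit T; enqueue P → queue [W, E, H, I, U, F, R, O, Q, P]
Visit W; enqueue N, S → queue [E, H, I, U, F, R, O, Q, P, N, S]
Visit E → queue [H, I, U, F, R, O, Q, P, N, S]
Visit H → queue [I, U, F, R, O, Q, P, N, S]
Visit I → queue [U, F, R, O, Q, P, N, S]
Visit U → queue [F, R, O, Q, P, N, S]
Visit F → queue [R, O, Q, P, N, S]
Visit R → queue [O, Q, P, N, S]
Visit O → queue [Q, P, N, S]
Visit Q → queue [P, N, S]
Visit P → queue [N, S]
Visit N → queue [S]
Visit S → queue []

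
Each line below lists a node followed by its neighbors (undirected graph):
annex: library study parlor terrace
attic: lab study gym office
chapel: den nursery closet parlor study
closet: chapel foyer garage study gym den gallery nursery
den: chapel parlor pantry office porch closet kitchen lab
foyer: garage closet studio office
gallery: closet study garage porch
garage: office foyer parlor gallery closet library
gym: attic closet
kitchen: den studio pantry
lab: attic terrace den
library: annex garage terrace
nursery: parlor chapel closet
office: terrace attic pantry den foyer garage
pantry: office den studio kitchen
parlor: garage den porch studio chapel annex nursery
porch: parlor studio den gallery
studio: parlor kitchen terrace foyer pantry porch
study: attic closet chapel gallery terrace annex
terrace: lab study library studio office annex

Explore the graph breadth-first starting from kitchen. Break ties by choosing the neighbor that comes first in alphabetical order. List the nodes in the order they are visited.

kitchen den pantry studio chapel closet lab office parlor porch foyer terrace nursery study gallery garage gym attic annex library

Visit kitchen; enqueue den, pantry, studio → queue [den, pantry, studio]
Visit den; enqueue chapel, closet, lab, office, parlor, porch → queue [pantry, studio, chapel, closet, lab, office, parlor, porch]
Visit pantry → queue [studio, chapel, closet, lab, office, parlor, porch]
Visit studio; enqueue foyer, terrace → queue [chapel, closet, lab, office, parlor, porch, foyer, terrace]
Visit chapel; enqueue nursery, study → queue [closet, lab, office, parlor, porch, foyer, terrace, nursery, study]
Visit closet; enqueue gallery, garage, gym → queue [lab, office, parlor, porch, foyer, terrace, nursery, study, gallery, garage, gym]
Visit lab; enqueue attic → queue [office, parlor, porch, foyer, terrace, nursery, study, gallery, garage, gym, attic]
Visit office → queue [parlor, porch, foyer, terrace, nursery, study, gallery, garage, gym, attic]
Visit parlor; enqueue annex → queue [porch, foyer, terrace, nursery, study, gallery, garage, gym, attic, annex]
Visit porch → queue [foyer, terrace, nursery, study, gallery, garage, gym, attic, annex]
Visit foyer → queue [terrace, nursery, study, gallery, garage, gym, attic, annex]
Visit terrace; enqueue library → queue [nursery, study, gallery, garage, gym, attic, annex, library]
Visit nursery → queue [study, gallery, garage, gym, attic, annex, library]
Visit study → queue [gallery, garage, gym, attic, annex, library]
Visit gallery → queue [garage, gym, attic, annex, library]
Visit garage → queue [gym, attic, annex, library]
Visit gym → queue [attic, annex, library]
Visit attic → queue [annex, library]
Visit annex → queue [library]
Visit library → queue []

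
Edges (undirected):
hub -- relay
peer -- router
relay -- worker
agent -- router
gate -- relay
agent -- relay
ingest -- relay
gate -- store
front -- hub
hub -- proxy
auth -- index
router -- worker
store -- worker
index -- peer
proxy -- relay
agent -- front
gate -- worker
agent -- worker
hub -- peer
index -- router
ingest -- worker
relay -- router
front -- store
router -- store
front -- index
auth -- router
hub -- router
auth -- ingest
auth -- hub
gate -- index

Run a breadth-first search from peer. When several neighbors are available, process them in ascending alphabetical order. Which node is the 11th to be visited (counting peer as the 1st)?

Visit peer; enqueue hub, index, router → queue [hub, index, router]
Visit hub; enqueue auth, front, proxy, relay → queue [index, router, auth, front, proxy, relay]
Visit index; enqueue gate → queue [router, auth, front, proxy, relay, gate]
Visit router; enqueue agent, store, worker → queue [auth, front, proxy, relay, gate, agent, store, worker]
Visit auth; enqueue ingest → queue [front, proxy, relay, gate, agent, store, worker, ingest]
Visit front → queue [proxy, relay, gate, agent, store, worker, ingest]
Visit proxy → queue [relay, gate, agent, store, worker, ingest]
Visit relay → queue [gate, agent, store, worker, ingest]
Visit gate → queue [agent, store, worker, ingest]
Visit agent → queue [store, worker, ingest]
Visit store → queue [worker, ingest]
Visit worker → queue [ingest]
Visit ingest → queue []

Visit order: peer, hub, index, router, auth, front, proxy, relay, gate, agent, store, worker, ingest

store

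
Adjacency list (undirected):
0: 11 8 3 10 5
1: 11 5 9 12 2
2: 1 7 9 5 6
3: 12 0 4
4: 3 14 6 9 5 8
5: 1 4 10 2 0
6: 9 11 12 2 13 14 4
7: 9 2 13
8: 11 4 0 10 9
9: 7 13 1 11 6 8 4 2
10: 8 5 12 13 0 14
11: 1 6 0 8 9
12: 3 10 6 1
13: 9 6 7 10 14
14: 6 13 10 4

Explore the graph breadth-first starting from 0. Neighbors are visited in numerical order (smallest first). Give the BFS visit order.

Visit 0; enqueue 3, 5, 8, 10, 11 → queue [3, 5, 8, 10, 11]
Visit 3; enqueue 4, 12 → queue [5, 8, 10, 11, 4, 12]
Visit 5; enqueue 1, 2 → queue [8, 10, 11, 4, 12, 1, 2]
Visit 8; enqueue 9 → queue [10, 11, 4, 12, 1, 2, 9]
Visit 10; enqueue 13, 14 → queue [11, 4, 12, 1, 2, 9, 13, 14]
Visit 11; enqueue 6 → queue [4, 12, 1, 2, 9, 13, 14, 6]
Visit 4 → queue [12, 1, 2, 9, 13, 14, 6]
Visit 12 → queue [1, 2, 9, 13, 14, 6]
Visit 1 → queue [2, 9, 13, 14, 6]
Visit 2; enqueue 7 → queue [9, 13, 14, 6, 7]
Visit 9 → queue [13, 14, 6, 7]
Visit 13 → queue [14, 6, 7]
Visit 14 → queue [6, 7]
Visit 6 → queue [7]
Visit 7 → queue []

0, 3, 5, 8, 10, 11, 4, 12, 1, 2, 9, 13, 14, 6, 7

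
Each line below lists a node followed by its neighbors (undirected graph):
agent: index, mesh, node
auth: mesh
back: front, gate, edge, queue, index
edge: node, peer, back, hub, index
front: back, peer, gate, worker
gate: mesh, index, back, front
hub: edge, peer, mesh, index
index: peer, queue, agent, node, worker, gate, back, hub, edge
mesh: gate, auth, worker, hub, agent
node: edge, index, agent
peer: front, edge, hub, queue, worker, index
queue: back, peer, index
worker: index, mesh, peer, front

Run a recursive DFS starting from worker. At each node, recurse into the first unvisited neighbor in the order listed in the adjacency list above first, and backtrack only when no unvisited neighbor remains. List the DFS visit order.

Visit worker
worker → index
index → peer
peer → front
front → back
back → gate
gate → mesh
mesh → auth
mesh → hub
hub → edge
edge → node
node → agent
back → queue

worker → index → peer → front → back → gate → mesh → auth → hub → edge → node → agent → queue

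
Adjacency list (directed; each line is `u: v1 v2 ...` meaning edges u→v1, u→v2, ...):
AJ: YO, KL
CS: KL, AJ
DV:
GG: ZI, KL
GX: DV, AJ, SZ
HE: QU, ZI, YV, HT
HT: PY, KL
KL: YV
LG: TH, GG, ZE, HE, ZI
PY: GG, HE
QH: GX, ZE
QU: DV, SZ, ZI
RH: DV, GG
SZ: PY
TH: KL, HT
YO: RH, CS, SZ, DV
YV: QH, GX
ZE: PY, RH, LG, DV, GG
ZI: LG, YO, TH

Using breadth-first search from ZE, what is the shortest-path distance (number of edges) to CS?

Level 0: ZE
Level 1: DV, GG, LG, PY, RH
Level 2: HE, KL, TH, ZI
Level 3: HT, QU, YO, YV
Level 4: CS, GX, QH, SZ
Level 5: AJ
CS first appears at level 4.

4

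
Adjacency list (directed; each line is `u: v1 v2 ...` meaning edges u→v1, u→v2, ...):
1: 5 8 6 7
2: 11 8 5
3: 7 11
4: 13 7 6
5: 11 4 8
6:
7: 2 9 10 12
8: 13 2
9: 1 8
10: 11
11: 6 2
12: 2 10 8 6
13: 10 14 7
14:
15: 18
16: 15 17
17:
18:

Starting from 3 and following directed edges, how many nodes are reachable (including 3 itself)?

14

BFS from 3 visits: 3, 7, 11, 2, 9, 10, 12, 6, 5, 8, 1, 4, 13, 14
Reachable nodes: 14 of 18 total.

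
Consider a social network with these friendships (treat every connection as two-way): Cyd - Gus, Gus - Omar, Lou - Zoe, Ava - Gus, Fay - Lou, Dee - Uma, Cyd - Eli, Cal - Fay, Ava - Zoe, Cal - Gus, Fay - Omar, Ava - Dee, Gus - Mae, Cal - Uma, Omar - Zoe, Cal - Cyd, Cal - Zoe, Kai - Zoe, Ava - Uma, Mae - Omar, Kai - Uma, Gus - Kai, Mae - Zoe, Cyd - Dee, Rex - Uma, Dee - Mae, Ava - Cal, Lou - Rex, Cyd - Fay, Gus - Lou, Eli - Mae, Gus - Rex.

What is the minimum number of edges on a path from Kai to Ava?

2

Level 0: Kai
Level 1: Gus, Uma, Zoe
Level 2: Ava, Cal, Cyd, Dee, Lou, Mae, Omar, Rex
Level 3: Eli, Fay
Ava first appears at level 2.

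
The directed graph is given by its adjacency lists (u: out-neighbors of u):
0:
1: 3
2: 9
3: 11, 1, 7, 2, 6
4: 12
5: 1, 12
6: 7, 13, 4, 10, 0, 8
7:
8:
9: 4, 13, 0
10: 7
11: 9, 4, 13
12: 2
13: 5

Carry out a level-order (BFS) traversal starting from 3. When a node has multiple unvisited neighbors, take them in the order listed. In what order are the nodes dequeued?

Visit 3; enqueue 11, 1, 7, 2, 6 → queue [11, 1, 7, 2, 6]
Visit 11; enqueue 9, 4, 13 → queue [1, 7, 2, 6, 9, 4, 13]
Visit 1 → queue [7, 2, 6, 9, 4, 13]
Visit 7 → queue [2, 6, 9, 4, 13]
Visit 2 → queue [6, 9, 4, 13]
Visit 6; enqueue 10, 0, 8 → queue [9, 4, 13, 10, 0, 8]
Visit 9 → queue [4, 13, 10, 0, 8]
Visit 4; enqueue 12 → queue [13, 10, 0, 8, 12]
Visit 13; enqueue 5 → queue [10, 0, 8, 12, 5]
Visit 10 → queue [0, 8, 12, 5]
Visit 0 → queue [8, 12, 5]
Visit 8 → queue [12, 5]
Visit 12 → queue [5]
Visit 5 → queue []

3 11 1 7 2 6 9 4 13 10 0 8 12 5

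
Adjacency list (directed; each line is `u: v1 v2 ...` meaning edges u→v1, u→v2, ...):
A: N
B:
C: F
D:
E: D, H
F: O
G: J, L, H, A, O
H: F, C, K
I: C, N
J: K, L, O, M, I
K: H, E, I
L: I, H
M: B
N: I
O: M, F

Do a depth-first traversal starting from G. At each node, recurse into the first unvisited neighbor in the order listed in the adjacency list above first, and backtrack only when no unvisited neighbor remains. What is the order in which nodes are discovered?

Visit G
G → J
J → K
K → H
H → F
F → O
O → M
M → B
H → C
K → E
E → D
K → I
I → N
J → L
G → A

G, J, K, H, F, O, M, B, C, E, D, I, N, L, A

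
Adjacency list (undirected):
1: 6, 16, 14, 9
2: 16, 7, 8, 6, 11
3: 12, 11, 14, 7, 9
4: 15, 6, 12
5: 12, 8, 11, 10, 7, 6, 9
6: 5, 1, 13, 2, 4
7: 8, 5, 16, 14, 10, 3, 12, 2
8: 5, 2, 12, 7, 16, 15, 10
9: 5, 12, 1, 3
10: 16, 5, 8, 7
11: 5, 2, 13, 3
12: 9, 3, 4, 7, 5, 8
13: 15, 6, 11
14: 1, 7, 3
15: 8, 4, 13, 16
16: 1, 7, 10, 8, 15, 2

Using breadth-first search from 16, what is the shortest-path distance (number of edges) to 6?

Level 0: 16
Level 1: 1, 2, 7, 8, 10, 15
Level 2: 3, 4, 5, 6, 9, 11, 12, 13, 14
6 first appears at level 2.

2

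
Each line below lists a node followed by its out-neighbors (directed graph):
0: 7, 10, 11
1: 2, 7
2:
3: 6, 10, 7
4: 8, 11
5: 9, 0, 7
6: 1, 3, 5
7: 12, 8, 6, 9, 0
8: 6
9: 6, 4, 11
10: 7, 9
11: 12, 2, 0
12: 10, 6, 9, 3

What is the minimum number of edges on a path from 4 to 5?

Level 0: 4
Level 1: 8, 11
Level 2: 0, 2, 6, 12
Level 3: 1, 3, 5, 7, 9, 10
5 first appears at level 3.

3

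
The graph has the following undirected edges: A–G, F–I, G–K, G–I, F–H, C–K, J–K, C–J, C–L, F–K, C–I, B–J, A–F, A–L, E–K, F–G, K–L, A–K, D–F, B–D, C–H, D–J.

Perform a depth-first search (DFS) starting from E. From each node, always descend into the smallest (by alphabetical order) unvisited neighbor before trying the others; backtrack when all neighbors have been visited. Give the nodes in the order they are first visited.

E, K, A, F, D, B, J, C, H, I, G, L

Visit E
E → K
K → A
A → F
F → D
D → B
B → J
J → C
C → H
C → I
I → G
C → L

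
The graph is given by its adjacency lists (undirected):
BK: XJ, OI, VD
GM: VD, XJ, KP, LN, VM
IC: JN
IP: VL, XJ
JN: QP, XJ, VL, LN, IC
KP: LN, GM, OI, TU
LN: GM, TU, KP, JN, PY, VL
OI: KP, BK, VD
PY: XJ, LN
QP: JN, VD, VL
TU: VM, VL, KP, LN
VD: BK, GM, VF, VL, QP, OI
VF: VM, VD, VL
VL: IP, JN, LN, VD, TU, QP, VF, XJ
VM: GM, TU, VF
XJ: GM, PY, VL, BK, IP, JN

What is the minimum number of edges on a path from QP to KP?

Level 0: QP
Level 1: JN, VD, VL
Level 2: BK, GM, IC, IP, LN, OI, TU, VF, XJ
Level 3: KP, PY, VM
KP first appears at level 3.

3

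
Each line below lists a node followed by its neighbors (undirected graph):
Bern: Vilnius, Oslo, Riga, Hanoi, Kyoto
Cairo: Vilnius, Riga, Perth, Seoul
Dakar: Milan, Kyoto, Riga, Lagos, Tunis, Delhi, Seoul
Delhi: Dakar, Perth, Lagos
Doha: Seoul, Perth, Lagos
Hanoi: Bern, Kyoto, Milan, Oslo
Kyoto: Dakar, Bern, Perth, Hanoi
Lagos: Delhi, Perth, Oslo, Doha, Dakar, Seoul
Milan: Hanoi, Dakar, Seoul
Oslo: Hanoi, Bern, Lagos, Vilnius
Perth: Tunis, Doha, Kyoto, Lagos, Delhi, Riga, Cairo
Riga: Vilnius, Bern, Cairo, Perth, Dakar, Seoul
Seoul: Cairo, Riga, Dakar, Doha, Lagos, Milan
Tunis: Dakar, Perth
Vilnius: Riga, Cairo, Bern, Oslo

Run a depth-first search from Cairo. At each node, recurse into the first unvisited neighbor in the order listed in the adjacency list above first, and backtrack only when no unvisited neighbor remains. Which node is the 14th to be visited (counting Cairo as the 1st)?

Lagos

Visit Cairo
Cairo → Vilnius
Vilnius → Riga
Riga → Bern
Bern → Oslo
Oslo → Hanoi
Hanoi → Kyoto
Kyoto → Dakar
Dakar → Milan
Milan → Seoul
Seoul → Doha
Doha → Perth
Perth → Tunis
Perth → Lagos
Lagos → Delhi

Visit order: Cairo, Vilnius, Riga, Bern, Oslo, Hanoi, Kyoto, Dakar, Milan, Seoul, Doha, Perth, Tunis, Lagos, Delhi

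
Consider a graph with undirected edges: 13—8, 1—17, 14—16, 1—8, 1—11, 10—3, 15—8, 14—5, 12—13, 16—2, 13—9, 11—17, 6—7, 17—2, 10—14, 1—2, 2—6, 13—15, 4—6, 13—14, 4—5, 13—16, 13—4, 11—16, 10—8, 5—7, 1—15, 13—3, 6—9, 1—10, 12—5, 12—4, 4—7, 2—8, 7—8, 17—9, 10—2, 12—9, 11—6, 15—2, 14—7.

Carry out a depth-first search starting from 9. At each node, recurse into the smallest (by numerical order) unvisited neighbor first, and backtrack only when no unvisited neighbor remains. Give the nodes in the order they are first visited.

Visit 9
9 → 6
6 → 2
2 → 1
1 → 8
8 → 7
7 → 4
4 → 5
5 → 12
12 → 13
13 → 3
3 → 10
10 → 14
14 → 16
16 → 11
11 → 17
13 → 15

9, 6, 2, 1, 8, 7, 4, 5, 12, 13, 3, 10, 14, 16, 11, 17, 15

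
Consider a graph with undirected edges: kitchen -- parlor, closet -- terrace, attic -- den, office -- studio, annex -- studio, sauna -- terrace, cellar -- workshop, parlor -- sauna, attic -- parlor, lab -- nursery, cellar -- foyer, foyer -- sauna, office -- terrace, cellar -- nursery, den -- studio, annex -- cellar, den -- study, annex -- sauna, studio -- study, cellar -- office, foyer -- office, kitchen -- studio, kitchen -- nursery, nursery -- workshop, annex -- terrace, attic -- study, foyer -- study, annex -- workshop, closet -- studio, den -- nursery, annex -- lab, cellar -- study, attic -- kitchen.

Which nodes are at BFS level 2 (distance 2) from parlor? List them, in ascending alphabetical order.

Level 0: parlor
Level 1: attic, kitchen, sauna
Level 2: annex, den, foyer, nursery, studio, study, terrace
Level 3: cellar, closet, lab, office, workshop

annex, den, foyer, nursery, studio, study, terrace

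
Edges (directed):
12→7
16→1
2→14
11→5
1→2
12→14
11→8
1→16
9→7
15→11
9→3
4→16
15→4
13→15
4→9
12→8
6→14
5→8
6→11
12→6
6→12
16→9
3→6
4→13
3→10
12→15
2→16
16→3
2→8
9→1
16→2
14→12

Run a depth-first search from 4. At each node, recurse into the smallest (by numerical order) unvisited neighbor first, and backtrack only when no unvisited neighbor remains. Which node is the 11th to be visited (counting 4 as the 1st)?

7

Visit 4
4 → 9
9 → 1
1 → 2
2 → 8
2 → 14
14 → 12
12 → 6
6 → 11
11 → 5
12 → 7
12 → 15
2 → 16
16 → 3
3 → 10
4 → 13

Visit order: 4, 9, 1, 2, 8, 14, 12, 6, 11, 5, 7, 15, 16, 3, 10, 13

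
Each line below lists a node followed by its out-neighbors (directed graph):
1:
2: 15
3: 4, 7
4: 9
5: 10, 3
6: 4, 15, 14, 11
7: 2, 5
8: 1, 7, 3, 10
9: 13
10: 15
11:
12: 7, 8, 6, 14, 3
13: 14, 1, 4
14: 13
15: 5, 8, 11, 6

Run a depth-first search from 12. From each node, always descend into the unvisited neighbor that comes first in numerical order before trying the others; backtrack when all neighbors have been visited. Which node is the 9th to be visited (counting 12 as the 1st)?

Visit 12
12 → 3
3 → 4
4 → 9
9 → 13
13 → 1
13 → 14
3 → 7
7 → 2
2 → 15
15 → 5
5 → 10
15 → 6
6 → 11
15 → 8

Visit order: 12, 3, 4, 9, 13, 1, 14, 7, 2, 15, 5, 10, 6, 11, 8

2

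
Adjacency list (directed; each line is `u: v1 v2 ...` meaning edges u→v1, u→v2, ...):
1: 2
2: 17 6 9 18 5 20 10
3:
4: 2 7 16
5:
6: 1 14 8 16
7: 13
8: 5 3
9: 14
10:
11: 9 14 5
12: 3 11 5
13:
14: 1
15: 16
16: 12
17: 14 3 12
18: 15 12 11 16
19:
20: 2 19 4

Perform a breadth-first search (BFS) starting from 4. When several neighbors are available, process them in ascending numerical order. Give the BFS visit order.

4, 2, 7, 16, 5, 6, 9, 10, 17, 18, 20, 13, 12, 1, 8, 14, 3, 11, 15, 19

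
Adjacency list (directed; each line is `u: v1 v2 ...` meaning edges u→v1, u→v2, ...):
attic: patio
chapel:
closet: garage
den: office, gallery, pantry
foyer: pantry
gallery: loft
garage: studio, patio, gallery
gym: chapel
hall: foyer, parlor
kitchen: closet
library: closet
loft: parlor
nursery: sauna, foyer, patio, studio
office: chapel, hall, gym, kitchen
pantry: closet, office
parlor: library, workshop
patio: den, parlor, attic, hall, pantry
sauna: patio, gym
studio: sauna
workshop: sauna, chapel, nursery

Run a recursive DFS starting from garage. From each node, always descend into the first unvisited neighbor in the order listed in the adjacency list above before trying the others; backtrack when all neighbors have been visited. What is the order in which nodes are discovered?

garage → studio → sauna → patio → den → office → chapel → hall → foyer → pantry → closet → parlor → library → workshop → nursery → gym → kitchen → gallery → loft → attic

Visit garage
garage → studio
studio → sauna
sauna → patio
patio → den
den → office
office → chapel
office → hall
hall → foyer
foyer → pantry
pantry → closet
hall → parlor
parlor → library
parlor → workshop
workshop → nursery
office → gym
office → kitchen
den → gallery
gallery → loft
patio → attic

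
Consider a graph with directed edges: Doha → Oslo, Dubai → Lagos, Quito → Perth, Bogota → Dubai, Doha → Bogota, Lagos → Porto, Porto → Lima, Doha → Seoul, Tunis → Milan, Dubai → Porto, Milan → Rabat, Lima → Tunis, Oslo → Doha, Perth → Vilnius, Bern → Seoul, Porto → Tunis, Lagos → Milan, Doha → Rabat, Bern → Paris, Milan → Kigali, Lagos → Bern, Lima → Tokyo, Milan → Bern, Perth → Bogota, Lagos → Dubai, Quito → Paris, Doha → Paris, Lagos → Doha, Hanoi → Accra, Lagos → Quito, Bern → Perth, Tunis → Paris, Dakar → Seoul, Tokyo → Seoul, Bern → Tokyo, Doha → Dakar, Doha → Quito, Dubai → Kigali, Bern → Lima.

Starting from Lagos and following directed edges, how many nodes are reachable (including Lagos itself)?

19

BFS from Lagos visits: Lagos, Quito, Porto, Milan, Dubai, Doha, Bern, Perth, Paris, Tunis, Lima, Rabat, Kigali, Seoul, Oslo, Dakar, Bogota, Tokyo, Vilnius
Reachable nodes: 19 of 21 total.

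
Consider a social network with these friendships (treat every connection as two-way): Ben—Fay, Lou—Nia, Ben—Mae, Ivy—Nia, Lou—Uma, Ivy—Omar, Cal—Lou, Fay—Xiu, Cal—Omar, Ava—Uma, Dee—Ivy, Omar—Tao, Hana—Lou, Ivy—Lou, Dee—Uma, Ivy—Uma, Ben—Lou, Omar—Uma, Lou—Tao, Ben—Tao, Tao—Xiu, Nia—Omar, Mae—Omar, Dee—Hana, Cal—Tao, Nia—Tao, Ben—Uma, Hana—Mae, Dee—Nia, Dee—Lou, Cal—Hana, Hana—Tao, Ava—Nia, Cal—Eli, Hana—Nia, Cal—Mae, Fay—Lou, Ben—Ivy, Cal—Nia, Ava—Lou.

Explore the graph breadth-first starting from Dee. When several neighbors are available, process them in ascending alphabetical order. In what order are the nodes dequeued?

Dee -> Hana -> Ivy -> Lou -> Nia -> Uma -> Cal -> Mae -> Tao -> Ben -> Omar -> Ava -> Fay -> Eli -> Xiu

Visit Dee; enqueue Hana, Ivy, Lou, Nia, Uma → queue [Hana, Ivy, Lou, Nia, Uma]
Visit Hana; enqueue Cal, Mae, Tao → queue [Ivy, Lou, Nia, Uma, Cal, Mae, Tao]
Visit Ivy; enqueue Ben, Omar → queue [Lou, Nia, Uma, Cal, Mae, Tao, Ben, Omar]
Visit Lou; enqueue Ava, Fay → queue [Nia, Uma, Cal, Mae, Tao, Ben, Omar, Ava, Fay]
Visit Nia → queue [Uma, Cal, Mae, Tao, Ben, Omar, Ava, Fay]
Visit Uma → queue [Cal, Mae, Tao, Ben, Omar, Ava, Fay]
Visit Cal; enqueue Eli → queue [Mae, Tao, Ben, Omar, Ava, Fay, Eli]
Visit Mae → queue [Tao, Ben, Omar, Ava, Fay, Eli]
Visit Tao; enqueue Xiu → queue [Ben, Omar, Ava, Fay, Eli, Xiu]
Visit Ben → queue [Omar, Ava, Fay, Eli, Xiu]
Visit Omar → queue [Ava, Fay, Eli, Xiu]
Visit Ava → queue [Fay, Eli, Xiu]
Visit Fay → queue [Eli, Xiu]
Visit Eli → queue [Xiu]
Visit Xiu → queue []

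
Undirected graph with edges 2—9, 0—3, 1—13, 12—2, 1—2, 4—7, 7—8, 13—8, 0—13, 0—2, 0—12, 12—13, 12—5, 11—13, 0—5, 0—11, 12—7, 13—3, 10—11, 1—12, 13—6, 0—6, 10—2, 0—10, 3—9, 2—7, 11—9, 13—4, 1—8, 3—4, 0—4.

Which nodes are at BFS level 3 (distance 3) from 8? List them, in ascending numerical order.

Level 0: 8
Level 1: 1, 7, 13
Level 2: 0, 2, 3, 4, 6, 11, 12
Level 3: 5, 9, 10

5, 9, 10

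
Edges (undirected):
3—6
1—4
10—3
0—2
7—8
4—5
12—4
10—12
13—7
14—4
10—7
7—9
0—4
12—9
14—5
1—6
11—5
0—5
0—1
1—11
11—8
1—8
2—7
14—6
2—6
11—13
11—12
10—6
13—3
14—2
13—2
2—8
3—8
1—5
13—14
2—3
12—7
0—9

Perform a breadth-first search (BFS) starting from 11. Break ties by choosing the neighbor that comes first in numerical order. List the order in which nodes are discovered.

11 → 1 → 5 → 8 → 12 → 13 → 0 → 4 → 6 → 14 → 2 → 3 → 7 → 9 → 10

Visit 11; enqueue 1, 5, 8, 12, 13 → queue [1, 5, 8, 12, 13]
Visit 1; enqueue 0, 4, 6 → queue [5, 8, 12, 13, 0, 4, 6]
Visit 5; enqueue 14 → queue [8, 12, 13, 0, 4, 6, 14]
Visit 8; enqueue 2, 3, 7 → queue [12, 13, 0, 4, 6, 14, 2, 3, 7]
Visit 12; enqueue 9, 10 → queue [13, 0, 4, 6, 14, 2, 3, 7, 9, 10]
Visit 13 → queue [0, 4, 6, 14, 2, 3, 7, 9, 10]
Visit 0 → queue [4, 6, 14, 2, 3, 7, 9, 10]
Visit 4 → queue [6, 14, 2, 3, 7, 9, 10]
Visit 6 → queue [14, 2, 3, 7, 9, 10]
Visit 14 → queue [2, 3, 7, 9, 10]
Visit 2 → queue [3, 7, 9, 10]
Visit 3 → queue [7, 9, 10]
Visit 7 → queue [9, 10]
Visit 9 → queue [10]
Visit 10 → queue []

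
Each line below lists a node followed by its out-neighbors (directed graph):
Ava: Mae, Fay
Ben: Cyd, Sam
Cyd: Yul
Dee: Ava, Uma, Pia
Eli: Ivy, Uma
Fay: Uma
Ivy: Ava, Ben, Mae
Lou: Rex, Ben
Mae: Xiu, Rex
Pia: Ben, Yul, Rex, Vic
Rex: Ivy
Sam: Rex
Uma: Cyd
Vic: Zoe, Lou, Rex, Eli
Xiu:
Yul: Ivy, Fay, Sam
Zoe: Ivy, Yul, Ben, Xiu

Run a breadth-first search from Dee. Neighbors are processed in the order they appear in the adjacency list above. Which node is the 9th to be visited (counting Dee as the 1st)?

Visit Dee; enqueue Ava, Uma, Pia → queue [Ava, Uma, Pia]
Visit Ava; enqueue Mae, Fay → queue [Uma, Pia, Mae, Fay]
Visit Uma; enqueue Cyd → queue [Pia, Mae, Fay, Cyd]
Visit Pia; enqueue Ben, Yul, Rex, Vic → queue [Mae, Fay, Cyd, Ben, Yul, Rex, Vic]
Visit Mae; enqueue Xiu → queue [Fay, Cyd, Ben, Yul, Rex, Vic, Xiu]
Visit Fay → queue [Cyd, Ben, Yul, Rex, Vic, Xiu]
Visit Cyd → queue [Ben, Yul, Rex, Vic, Xiu]
Visit Ben; enqueue Sam → queue [Yul, Rex, Vic, Xiu, Sam]
Visit Yul; enqueue Ivy → queue [Rex, Vic, Xiu, Sam, Ivy]
Visit Rex → queue [Vic, Xiu, Sam, Ivy]
Visit Vic; enqueue Zoe, Lou, Eli → queue [Xiu, Sam, Ivy, Zoe, Lou, Eli]
Visit Xiu → queue [Sam, Ivy, Zoe, Lou, Eli]
Visit Sam → queue [Ivy, Zoe, Lou, Eli]
Visit Ivy → queue [Zoe, Lou, Eli]
Visit Zoe → queue [Lou, Eli]
Visit Lou → queue [Eli]
Visit Eli → queue []

Visit order: Dee, Ava, Uma, Pia, Mae, Fay, Cyd, Ben, Yul, Rex, Vic, Xiu, Sam, Ivy, Zoe, Lou, Eli

Yul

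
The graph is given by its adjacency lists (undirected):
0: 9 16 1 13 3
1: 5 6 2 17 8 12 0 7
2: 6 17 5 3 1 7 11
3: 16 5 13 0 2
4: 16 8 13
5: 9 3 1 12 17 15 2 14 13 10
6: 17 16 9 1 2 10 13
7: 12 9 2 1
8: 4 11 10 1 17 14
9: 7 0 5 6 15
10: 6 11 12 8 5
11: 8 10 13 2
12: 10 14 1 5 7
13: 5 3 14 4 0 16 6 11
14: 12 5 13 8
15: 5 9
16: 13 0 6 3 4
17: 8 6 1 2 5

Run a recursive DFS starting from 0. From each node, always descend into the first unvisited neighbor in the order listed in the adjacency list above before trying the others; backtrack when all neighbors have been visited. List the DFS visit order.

0 → 9 → 7 → 12 → 10 → 6 → 17 → 8 → 4 → 16 → 13 → 5 → 3 → 2 → 1 → 11 → 15 → 14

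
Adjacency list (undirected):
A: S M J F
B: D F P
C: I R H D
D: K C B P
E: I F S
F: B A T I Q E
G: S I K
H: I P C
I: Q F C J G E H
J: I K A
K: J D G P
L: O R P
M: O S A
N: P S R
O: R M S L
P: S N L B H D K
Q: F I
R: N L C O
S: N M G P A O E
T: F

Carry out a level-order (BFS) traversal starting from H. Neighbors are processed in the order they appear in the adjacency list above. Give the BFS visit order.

H, I, P, C, Q, F, J, G, E, S, N, L, B, D, K, R, A, T, M, O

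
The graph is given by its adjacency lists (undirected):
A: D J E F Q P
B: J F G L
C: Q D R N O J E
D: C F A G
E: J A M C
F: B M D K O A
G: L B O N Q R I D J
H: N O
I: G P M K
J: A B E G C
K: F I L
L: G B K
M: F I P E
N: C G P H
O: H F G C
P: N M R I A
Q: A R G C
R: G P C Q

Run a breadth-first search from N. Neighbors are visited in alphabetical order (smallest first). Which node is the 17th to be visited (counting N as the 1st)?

Visit N; enqueue C, G, H, P → queue [C, G, H, P]
Visit C; enqueue D, E, J, O, Q, R → queue [G, H, P, D, E, J, O, Q, R]
Visit G; enqueue B, I, L → queue [H, P, D, E, J, O, Q, R, B, I, L]
Visit H → queue [P, D, E, J, O, Q, R, B, I, L]
Visit P; enqueue A, M → queue [D, E, J, O, Q, R, B, I, L, A, M]
Visit D; enqueue F → queue [E, J, O, Q, R, B, I, L, A, M, F]
Visit E → queue [J, O, Q, R, B, I, L, A, M, F]
Visit J → queue [O, Q, R, B, I, L, A, M, F]
Visit O → queue [Q, R, B, I, L, A, M, F]
Visit Q → queue [R, B, I, L, A, M, F]
Visit R → queue [B, I, L, A, M, F]
Visit B → queue [I, L, A, M, F]
Visit I; enqueue K → queue [L, A, M, F, K]
Visit L → queue [A, M, F, K]
Visit A → queue [M, F, K]
Visit M → queue [F, K]
Visit F → queue [K]
Visit K → queue []

Visit order: N, C, G, H, P, D, E, J, O, Q, R, B, I, L, A, M, F, K

F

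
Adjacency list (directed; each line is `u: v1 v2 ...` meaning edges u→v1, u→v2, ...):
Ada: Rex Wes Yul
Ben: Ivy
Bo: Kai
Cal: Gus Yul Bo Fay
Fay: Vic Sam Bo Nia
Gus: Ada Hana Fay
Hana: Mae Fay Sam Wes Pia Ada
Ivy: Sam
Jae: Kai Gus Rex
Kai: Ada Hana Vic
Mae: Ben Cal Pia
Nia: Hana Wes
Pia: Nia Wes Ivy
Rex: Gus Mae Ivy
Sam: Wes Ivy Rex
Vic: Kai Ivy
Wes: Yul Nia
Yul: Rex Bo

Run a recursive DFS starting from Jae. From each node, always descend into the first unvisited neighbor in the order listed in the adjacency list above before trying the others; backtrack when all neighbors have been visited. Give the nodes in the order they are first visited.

Jae → Kai → Ada → Rex → Gus → Hana → Mae → Ben → Ivy → Sam → Wes → Yul → Bo → Nia → Cal → Fay → Vic → Pia

Visit Jae
Jae → Kai
Kai → Ada
Ada → Rex
Rex → Gus
Gus → Hana
Hana → Mae
Mae → Ben
Ben → Ivy
Ivy → Sam
Sam → Wes
Wes → Yul
Yul → Bo
Wes → Nia
Mae → Cal
Cal → Fay
Fay → Vic
Mae → Pia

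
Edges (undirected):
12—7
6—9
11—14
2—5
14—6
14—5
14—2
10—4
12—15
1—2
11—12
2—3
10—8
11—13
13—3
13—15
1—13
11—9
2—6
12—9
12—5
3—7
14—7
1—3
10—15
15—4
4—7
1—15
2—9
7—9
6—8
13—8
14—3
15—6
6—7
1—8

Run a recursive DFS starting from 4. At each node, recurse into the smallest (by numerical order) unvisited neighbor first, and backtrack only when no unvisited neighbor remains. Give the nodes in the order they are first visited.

4, 7, 3, 1, 2, 5, 12, 9, 6, 8, 10, 15, 13, 11, 14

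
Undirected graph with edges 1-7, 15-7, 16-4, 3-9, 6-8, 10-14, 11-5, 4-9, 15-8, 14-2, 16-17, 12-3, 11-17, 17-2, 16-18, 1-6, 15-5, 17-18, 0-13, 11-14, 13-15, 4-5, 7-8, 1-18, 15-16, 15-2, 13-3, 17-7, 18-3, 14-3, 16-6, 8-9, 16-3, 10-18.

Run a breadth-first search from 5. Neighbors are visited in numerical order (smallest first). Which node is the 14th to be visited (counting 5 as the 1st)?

6

Visit 5; enqueue 4, 11, 15 → queue [4, 11, 15]
Visit 4; enqueue 9, 16 → queue [11, 15, 9, 16]
Visit 11; enqueue 14, 17 → queue [15, 9, 16, 14, 17]
Visit 15; enqueue 2, 7, 8, 13 → queue [9, 16, 14, 17, 2, 7, 8, 13]
Visit 9; enqueue 3 → queue [16, 14, 17, 2, 7, 8, 13, 3]
Visit 16; enqueue 6, 18 → queue [14, 17, 2, 7, 8, 13, 3, 6, 18]
Visit 14; enqueue 10 → queue [17, 2, 7, 8, 13, 3, 6, 18, 10]
Visit 17 → queue [2, 7, 8, 13, 3, 6, 18, 10]
Visit 2 → queue [7, 8, 13, 3, 6, 18, 10]
Visit 7; enqueue 1 → queue [8, 13, 3, 6, 18, 10, 1]
Visit 8 → queue [13, 3, 6, 18, 10, 1]
Visit 13; enqueue 0 → queue [3, 6, 18, 10, 1, 0]
Visit 3; enqueue 12 → queue [6, 18, 10, 1, 0, 12]
Visit 6 → queue [18, 10, 1, 0, 12]
Visit 18 → queue [10, 1, 0, 12]
Visit 10 → queue [1, 0, 12]
Visit 1 → queue [0, 12]
Visit 0 → queue [12]
Visit 12 → queue []

Visit order: 5, 4, 11, 15, 9, 16, 14, 17, 2, 7, 8, 13, 3, 6, 18, 10, 1, 0, 12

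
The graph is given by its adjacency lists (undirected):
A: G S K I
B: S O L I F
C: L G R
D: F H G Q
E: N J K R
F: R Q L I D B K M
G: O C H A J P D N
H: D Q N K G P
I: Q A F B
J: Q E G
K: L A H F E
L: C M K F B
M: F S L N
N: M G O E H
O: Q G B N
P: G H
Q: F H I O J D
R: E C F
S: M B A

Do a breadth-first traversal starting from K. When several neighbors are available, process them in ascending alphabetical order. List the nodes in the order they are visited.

Visit K; enqueue A, E, F, H, L → queue [A, E, F, H, L]
Visit A; enqueue G, I, S → queue [E, F, H, L, G, I, S]
Visit E; enqueue J, N, R → queue [F, H, L, G, I, S, J, N, R]
Visit F; enqueue B, D, M, Q → queue [H, L, G, I, S, J, N, R, B, D, M, Q]
Visit H; enqueue P → queue [L, G, I, S, J, N, R, B, D, M, Q, P]
Visit L; enqueue C → queue [G, I, S, J, N, R, B, D, M, Q, P, C]
Visit G; enqueue O → queue [I, S, J, N, R, B, D, M, Q, P, C, O]
Visit I → queue [S, J, N, R, B, D, M, Q, P, C, O]
Visit S → queue [J, N, R, B, D, M, Q, P, C, O]
Visit J → queue [N, R, B, D, M, Q, P, C, O]
Visit N → queue [R, B, D, M, Q, P, C, O]
Visit R → queue [B, D, M, Q, P, C, O]
Visit B → queue [D, M, Q, P, C, O]
Visit D → queue [M, Q, P, C, O]
Visit M → queue [Q, P, C, O]
Visit Q → queue [P, C, O]
Visit P → queue [C, O]
Visit C → queue [O]
Visit O → queue []

K → A → E → F → H → L → G → I → S → J → N → R → B → D → M → Q → P → C → O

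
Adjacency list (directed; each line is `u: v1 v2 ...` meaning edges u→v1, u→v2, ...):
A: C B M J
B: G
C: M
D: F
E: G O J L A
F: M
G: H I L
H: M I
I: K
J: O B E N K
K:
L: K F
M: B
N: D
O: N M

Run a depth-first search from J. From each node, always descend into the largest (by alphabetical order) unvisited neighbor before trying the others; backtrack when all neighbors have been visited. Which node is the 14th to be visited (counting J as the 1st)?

Visit J
J → O
O → N
N → D
D → F
F → M
M → B
B → G
G → L
L → K
G → I
G → H
J → E
E → A
A → C

Visit order: J, O, N, D, F, M, B, G, L, K, I, H, E, A, C

A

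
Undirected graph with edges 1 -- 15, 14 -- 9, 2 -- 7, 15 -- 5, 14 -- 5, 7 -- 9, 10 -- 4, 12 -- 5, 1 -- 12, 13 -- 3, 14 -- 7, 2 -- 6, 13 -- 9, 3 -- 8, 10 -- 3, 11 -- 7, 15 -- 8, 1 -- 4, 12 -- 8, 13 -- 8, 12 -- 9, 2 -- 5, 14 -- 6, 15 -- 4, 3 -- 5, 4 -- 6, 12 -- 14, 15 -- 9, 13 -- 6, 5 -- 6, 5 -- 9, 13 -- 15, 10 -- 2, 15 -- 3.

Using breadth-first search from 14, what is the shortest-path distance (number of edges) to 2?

2

Level 0: 14
Level 1: 5, 6, 7, 9, 12
Level 2: 1, 2, 3, 4, 8, 11, 13, 15
Level 3: 10
2 first appears at level 2.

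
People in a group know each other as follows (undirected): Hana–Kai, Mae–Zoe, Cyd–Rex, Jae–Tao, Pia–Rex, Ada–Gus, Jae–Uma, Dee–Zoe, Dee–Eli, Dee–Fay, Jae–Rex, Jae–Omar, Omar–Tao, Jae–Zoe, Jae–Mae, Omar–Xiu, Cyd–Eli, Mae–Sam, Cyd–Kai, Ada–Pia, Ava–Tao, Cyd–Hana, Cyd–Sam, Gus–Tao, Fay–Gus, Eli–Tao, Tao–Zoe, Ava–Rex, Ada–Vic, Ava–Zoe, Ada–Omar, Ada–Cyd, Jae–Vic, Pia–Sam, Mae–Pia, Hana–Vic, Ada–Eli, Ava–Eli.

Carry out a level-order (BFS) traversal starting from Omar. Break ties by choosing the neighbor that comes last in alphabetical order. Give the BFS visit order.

Visit Omar; enqueue Xiu, Tao, Jae, Ada → queue [Xiu, Tao, Jae, Ada]
Visit Xiu → queue [Tao, Jae, Ada]
Visit Tao; enqueue Zoe, Gus, Eli, Ava → queue [Jae, Ada, Zoe, Gus, Eli, Ava]
Visit Jae; enqueue Vic, Uma, Rex, Mae → queue [Ada, Zoe, Gus, Eli, Ava, Vic, Uma, Rex, Mae]
Visit Ada; enqueue Pia, Cyd → queue [Zoe, Gus, Eli, Ava, Vic, Uma, Rex, Mae, Pia, Cyd]
Visit Zoe; enqueue Dee → queue [Gus, Eli, Ava, Vic, Uma, Rex, Mae, Pia, Cyd, Dee]
Visit Gus; enqueue Fay → queue [Eli, Ava, Vic, Uma, Rex, Mae, Pia, Cyd, Dee, Fay]
Visit Eli → queue [Ava, Vic, Uma, Rex, Mae, Pia, Cyd, Dee, Fay]
Visit Ava → queue [Vic, Uma, Rex, Mae, Pia, Cyd, Dee, Fay]
Visit Vic; enqueue Hana → queue [Uma, Rex, Mae, Pia, Cyd, Dee, Fay, Hana]
Visit Uma → queue [Rex, Mae, Pia, Cyd, Dee, Fay, Hana]
Visit Rex → queue [Mae, Pia, Cyd, Dee, Fay, Hana]
Visit Mae; enqueue Sam → queue [Pia, Cyd, Dee, Fay, Hana, Sam]
Visit Pia → queue [Cyd, Dee, Fay, Hana, Sam]
Visit Cyd; enqueue Kai → queue [Dee, Fay, Hana, Sam, Kai]
Visit Dee → queue [Fay, Hana, Sam, Kai]
Visit Fay → queue [Hana, Sam, Kai]
Visit Hana → queue [Sam, Kai]
Visit Sam → queue [Kai]
Visit Kai → queue []

Omar → Xiu → Tao → Jae → Ada → Zoe → Gus → Eli → Ava → Vic → Uma → Rex → Mae → Pia → Cyd → Dee → Fay → Hana → Sam → Kai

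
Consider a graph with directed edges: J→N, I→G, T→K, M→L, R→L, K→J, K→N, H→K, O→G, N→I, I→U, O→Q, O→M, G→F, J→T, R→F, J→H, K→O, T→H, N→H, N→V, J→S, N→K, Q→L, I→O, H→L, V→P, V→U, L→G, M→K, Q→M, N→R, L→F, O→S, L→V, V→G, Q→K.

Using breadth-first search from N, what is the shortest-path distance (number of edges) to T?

Level 0: N
Level 1: H, I, K, R, V
Level 2: F, G, J, L, O, P, U
Level 3: M, Q, S, T
T first appears at level 3.

3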